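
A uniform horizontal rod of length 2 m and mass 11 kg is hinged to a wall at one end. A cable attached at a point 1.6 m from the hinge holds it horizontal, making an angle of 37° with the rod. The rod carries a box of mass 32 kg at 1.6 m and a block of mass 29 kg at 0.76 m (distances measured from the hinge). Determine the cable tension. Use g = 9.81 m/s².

T ≈ 858 N

About the hinge:
Beam weight: 11 × 9.81 = 107.9 N down at 1 m → arm 1 m, τ = 107.9 × 1 = 107.9 N·m clockwise.
Box: 32 × 9.81 = 313.9 N down at 1.6 m → arm 1.6 m, τ = 313.9 × 1.6 = 502.2 N·m clockwise.
Block: 29 × 9.81 = 284.5 N down at 0.76 m → arm 0.76 m, τ = 284.5 × 0.76 = 216.2 N·m clockwise.
Total clockwise load moment = 826.3 N·m.
The cable tension T acts at 1.6 m; only its component perpendicular to the rod, T sinθ, produces torque. sin 37° = 0.6018.
Στ = 0 ⇒ T × 1.6 × 0.6018 = 826.3 ⇒ T = 826.3 / 0.9629 = 858 N.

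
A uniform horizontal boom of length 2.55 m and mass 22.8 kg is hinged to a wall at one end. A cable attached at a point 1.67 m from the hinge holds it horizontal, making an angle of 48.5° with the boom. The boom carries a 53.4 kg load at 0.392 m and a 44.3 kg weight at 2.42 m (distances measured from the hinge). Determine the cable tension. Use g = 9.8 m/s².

T ≈ 1230 N

Take moments about the hinge.
Beam weight: 22.8 × 9.8 = 223.4 N down at 1.275 m → arm 1.275 m, τ = 223.4 × 1.275 = 284.8 N·m clockwise.
Load: 53.4 × 9.8 = 523.3 N down at 0.392 m → arm 0.392 m, τ = 523.3 × 0.392 = 205.1 N·m clockwise.
Weight: 44.3 × 9.8 = 434.1 N down at 2.42 m → arm 2.42 m, τ = 434.1 × 2.42 = 1051 N·m clockwise.
Total clockwise load moment = 1541 N·m.
The cable tension T acts at 1.67 m; only its component perpendicular to the boom, T sinθ, produces torque. sin 48.5° = 0.749.
Στ = 0 ⇒ T × 1.67 × 0.749 = 1541 ⇒ T = 1541 / 1.251 = 1230 N.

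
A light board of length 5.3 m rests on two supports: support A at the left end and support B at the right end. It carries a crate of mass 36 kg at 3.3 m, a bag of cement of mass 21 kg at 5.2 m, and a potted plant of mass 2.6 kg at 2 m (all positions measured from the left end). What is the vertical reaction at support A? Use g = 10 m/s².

R_A ≈ 156 N

Taking torques about support B:
Crate: 36 × 10 = 360 N down at 3.3 m → arm 2 m, τ = 360 × 2 = 720 N·m counterclockwise.
Bag of cement: 21 × 10 = 210 N down at 5.2 m → arm 0.1 m, τ = 210 × 0.1 = 21 N·m counterclockwise.
Potted plant: 2.6 × 10 = 26 N down at 2 m → arm 3.3 m, τ = 26 × 3.3 = 85.8 N·m counterclockwise.
Net load moment about support B = 826.8 N·m counterclockwise.
Reaction R at support A is upward at 0 m, arm 5.3 m → moment R × 5.3 clockwise.
Setting net torque to zero: R × 5.3 = 826.8 → R = 156 N.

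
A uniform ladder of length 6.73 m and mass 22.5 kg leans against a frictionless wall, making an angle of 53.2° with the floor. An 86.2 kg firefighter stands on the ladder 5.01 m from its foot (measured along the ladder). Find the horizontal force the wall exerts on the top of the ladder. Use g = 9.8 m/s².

N_wall ≈ 553 N

About the foot of the ladder:
Ladder weight 22.5×9.8 = 220.5 N acts at 3.365 m along the ladder; its horizontal arm is 3.365·cos53.2° = 2.016 m → τ = 444.5 N·m clockwise.
Firefighter: 86.2×9.8 = 844.8 N at 5.01 m → arm 3.001 m → τ = 2535 N·m clockwise.
Wall normal N acts horizontally at the top; its moment arm is the height L sinθ = 6.73·sin53.2° = 5.389 m, counterclockwise.
For rotational equilibrium, N × 5.389 = 2980, so N = 553 N.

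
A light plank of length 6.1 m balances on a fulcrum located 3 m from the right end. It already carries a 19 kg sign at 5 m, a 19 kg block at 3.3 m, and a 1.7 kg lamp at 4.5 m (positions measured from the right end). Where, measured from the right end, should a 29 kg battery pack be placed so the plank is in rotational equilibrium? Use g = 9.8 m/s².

x ≈ 1.41 m from the right end

Taking torques about the fulcrum (at 3 m from the right end):
Sign: 19 × 9.8 = 186.2 N down at 5 m → arm 2 m, τ = 186.2 × 2 = 372.4 N·m counterclockwise.
Block: 19 × 9.8 = 186.2 N down at 3.3 m → arm 0.3 m, τ = 186.2 × 0.3 = 55.86 N·m counterclockwise.
Lamp: 1.7 × 9.8 = 16.66 N down at 4.5 m → arm 1.5 m, τ = 16.66 × 1.5 = 24.99 N·m counterclockwise.
Net moment of existing loads = 453.2 N·m counterclockwise.
The battery pack weighs 29 × 9.8 = 284.2 N and must supply an equal clockwise moment, so its lever arm about the fulcrum is 453.2 / 284.2 = 1.59 m.
That puts it at 3 − 1.59 = 1.41 m from the right end.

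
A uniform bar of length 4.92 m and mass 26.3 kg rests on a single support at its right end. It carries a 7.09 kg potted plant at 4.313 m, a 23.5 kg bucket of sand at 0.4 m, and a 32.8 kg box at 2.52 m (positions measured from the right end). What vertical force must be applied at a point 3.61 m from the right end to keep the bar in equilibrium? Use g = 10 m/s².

F ≈ 519 N

Sum moments about the right end (the unknown pivot reaction has zero arm there).
Beam weight: 26.3 × 10 = 263 N down at 2.46 m → arm 2.46 m, τ = 263 × 2.46 = 647 N·m counterclockwise.
Potted plant: 7.09 × 10 = 70.9 N down at 4.313 m → arm 4.313 m, τ = 70.9 × 4.313 = 305.8 N·m counterclockwise.
Bucket of sand: 23.5 × 10 = 235 N down at 0.4 m → arm 0.4 m, τ = 235 × 0.4 = 94 N·m counterclockwise.
Box: 32.8 × 10 = 328 N down at 2.52 m → arm 2.52 m, τ = 328 × 2.52 = 826.6 N·m counterclockwise.
Net moment of the loads = 1873 N·m counterclockwise.
The upward force F acts at a point 3.61 m from the right end, arm 3.61 m, giving F × 3.61 clockwise.
Στ = 0 ⇒ F × 3.61 = 1873 ⇒ F = 1873 / 3.61 = 519 N.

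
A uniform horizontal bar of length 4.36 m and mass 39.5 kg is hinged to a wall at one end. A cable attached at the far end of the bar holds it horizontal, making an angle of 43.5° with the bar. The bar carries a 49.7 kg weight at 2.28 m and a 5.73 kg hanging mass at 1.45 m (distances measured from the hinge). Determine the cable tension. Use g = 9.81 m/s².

Take moments about the hinge.
Beam weight: 39.5 × 9.81 = 387.5 N down at 2.18 m → arm 2.18 m, τ = 387.5 × 2.18 = 844.8 N·m clockwise.
Weight: 49.7 × 9.81 = 487.6 N down at 2.28 m → arm 2.28 m, τ = 487.6 × 2.28 = 1112 N·m clockwise.
Hanging mass: 5.73 × 9.81 = 56.21 N down at 1.45 m → arm 1.45 m, τ = 56.21 × 1.45 = 81.5 N·m clockwise.
Total clockwise load moment = 2038 N·m.
The cable tension T acts at 4.36 m; only its component perpendicular to the bar, T sinθ, produces torque. sin 43.5° = 0.6884.
For rotational equilibrium, T × 4.36 × 0.6884 = 2038, so T = 2038 / 3.001 = 679 N.

T ≈ 679 N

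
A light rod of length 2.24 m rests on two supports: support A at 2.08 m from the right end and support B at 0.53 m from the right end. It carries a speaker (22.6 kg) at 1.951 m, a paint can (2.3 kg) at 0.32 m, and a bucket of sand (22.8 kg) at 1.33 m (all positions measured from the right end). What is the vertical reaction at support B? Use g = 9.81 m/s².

R_B ≈ 152 N

Take moments about support A.
Speaker: 22.6 × 9.81 = 221.7 N down at 1.951 m → arm 0.129 m, τ = 221.7 × 0.129 = 28.6 N·m clockwise.
Paint can: 2.3 × 9.81 = 22.56 N down at 0.32 m → arm 1.76 m, τ = 22.56 × 1.76 = 39.71 N·m clockwise.
Bucket of sand: 22.8 × 9.81 = 223.7 N down at 1.33 m → arm 0.75 m, τ = 223.7 × 0.75 = 167.8 N·m clockwise.
Net load moment about support A = 236.1 N·m clockwise.
Reaction R at support B is upward at 0.53 m, arm 1.55 m → moment R × 1.55 counterclockwise.
For rotational equilibrium, R × 1.55 = 236.1, so R = 152 N.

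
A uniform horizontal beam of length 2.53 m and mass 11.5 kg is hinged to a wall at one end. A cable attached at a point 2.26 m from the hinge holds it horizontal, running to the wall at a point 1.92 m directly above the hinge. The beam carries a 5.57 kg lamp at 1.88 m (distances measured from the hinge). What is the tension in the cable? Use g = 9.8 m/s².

Choose the hinge as the axis so the unknown hinge reaction has zero arm there.
Beam weight: 11.5 × 9.8 = 112.7 N down at 1.265 m → arm 1.265 m, τ = 112.7 × 1.265 = 142.6 N·m clockwise.
Lamp: 5.57 × 9.8 = 54.59 N down at 1.88 m → arm 1.88 m, τ = 54.59 × 1.88 = 102.6 N·m clockwise.
Total clockwise load moment = 245.2 N·m.
The cable tension T acts at 2.26 m; only its component perpendicular to the beam, T sinθ, produces torque. sinθ = h/√(h²+d²) = 1.92/√(1.92²+2.26²) = 0.6475.
Στ = 0 ⇒ T × 2.26 × 0.6475 = 245.2 ⇒ T = 245.2 / 1.463 = 168 N.

T ≈ 168 N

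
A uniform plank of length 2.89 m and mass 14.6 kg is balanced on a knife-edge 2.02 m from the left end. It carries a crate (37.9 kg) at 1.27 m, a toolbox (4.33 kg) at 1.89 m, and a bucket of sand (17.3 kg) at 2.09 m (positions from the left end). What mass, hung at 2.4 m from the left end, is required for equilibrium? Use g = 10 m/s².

Take moments about the knife-edge (at 2.02 m from the left end).
Beam weight: 14.6 × 10 = 146 N down at 1.445 m → arm 0.575 m, τ = 146 × 0.575 = 83.95 N·m counterclockwise.
Crate: 37.9 × 10 = 379 N down at 1.27 m → arm 0.75 m, τ = 379 × 0.75 = 284.2 N·m counterclockwise.
Toolbox: 4.33 × 10 = 43.3 N down at 1.89 m → arm 0.13 m, τ = 43.3 × 0.13 = 5.629 N·m counterclockwise.
Bucket of sand: 17.3 × 10 = 173 N down at 2.09 m → arm 0.07 m, τ = 173 × 0.07 = 12.11 N·m clockwise.
Net moment of known loads = 361.7 N·m counterclockwise.
An unknown mass m at 2.4 m has arm 0.38 m; its moment is m·g·0.38 clockwise.
Στ = 0 ⇒ m × 10 × 0.38 = 361.7 ⇒ m = 361.7 / (10 × 0.38) = 95.2 kg.

m ≈ 95.2 kg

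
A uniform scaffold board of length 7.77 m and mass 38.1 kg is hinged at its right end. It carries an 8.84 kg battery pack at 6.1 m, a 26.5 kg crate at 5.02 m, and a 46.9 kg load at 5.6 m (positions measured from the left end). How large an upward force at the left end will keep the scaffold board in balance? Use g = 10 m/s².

Taking torques about the right end:
Beam weight: 38.1 × 10 = 381 N down at 3.885 m → arm 3.885 m, τ = 381 × 3.885 = 1480 N·m counterclockwise.
Battery pack: 8.84 × 10 = 88.4 N down at 6.1 m → arm 1.67 m, τ = 88.4 × 1.67 = 147.6 N·m counterclockwise.
Crate: 26.5 × 10 = 265 N down at 5.02 m → arm 2.75 m, τ = 265 × 2.75 = 728.8 N·m counterclockwise.
Load: 46.9 × 10 = 469 N down at 5.6 m → arm 2.17 m, τ = 469 × 2.17 = 1018 N·m counterclockwise.
Net moment of the loads = 3374 N·m counterclockwise.
The upward force F acts at the left end, arm 7.77 m, giving F × 7.77 clockwise.
For rotational equilibrium, F × 7.77 = 3374, so F = 3374 / 7.77 = 434 N.

F ≈ 434 N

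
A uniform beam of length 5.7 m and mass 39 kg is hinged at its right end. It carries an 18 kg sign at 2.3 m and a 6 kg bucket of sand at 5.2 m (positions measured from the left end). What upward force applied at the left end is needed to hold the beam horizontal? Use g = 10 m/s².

Take moments about the right end.
Beam weight: 39 × 10 = 390 N down at 2.85 m → arm 2.85 m, τ = 390 × 2.85 = 1112 N·m counterclockwise.
Sign: 18 × 10 = 180 N down at 2.3 m → arm 3.4 m, τ = 180 × 3.4 = 612 N·m counterclockwise.
Bucket of sand: 6 × 10 = 60 N down at 5.2 m → arm 0.5 m, τ = 60 × 0.5 = 30 N·m counterclockwise.
Net moment of the loads = 1754 N·m counterclockwise.
The upward force F acts at the left end, arm 5.7 m, giving F × 5.7 clockwise.
Balancing moments: F × 5.7 = 1754, giving F = 1754 / 5.7 = 308 N.

F ≈ 308 N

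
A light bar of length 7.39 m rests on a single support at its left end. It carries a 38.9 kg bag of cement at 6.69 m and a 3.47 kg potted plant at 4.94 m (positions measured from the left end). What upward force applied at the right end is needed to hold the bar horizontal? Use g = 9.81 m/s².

Sum moments about the left end (the unknown pivot reaction has zero arm there).
Bag of cement: 38.9 × 9.81 = 381.6 N down at 6.69 m → arm 6.69 m, τ = 381.6 × 6.69 = 2553 N·m clockwise.
Potted plant: 3.47 × 9.81 = 34.04 N down at 4.94 m → arm 4.94 m, τ = 34.04 × 4.94 = 168.2 N·m clockwise.
Net moment of the loads = 2721 N·m clockwise.
The upward force F acts at the right end, arm 7.39 m, giving F × 7.39 counterclockwise.
Balancing moments: F × 7.39 = 2721, giving F = 2721 / 7.39 = 368 N.

F ≈ 368 N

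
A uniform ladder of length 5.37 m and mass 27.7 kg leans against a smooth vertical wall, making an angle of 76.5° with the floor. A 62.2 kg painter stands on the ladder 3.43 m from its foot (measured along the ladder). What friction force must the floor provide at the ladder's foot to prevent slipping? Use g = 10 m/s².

f ≈ 129 N

Taking torques about the foot of the ladder:
Ladder weight 27.7×10 = 277 N acts at 2.685 m along the ladder; its horizontal arm is 2.685·cos76.5° = 0.6268 m → τ = 173.6 N·m clockwise.
Painter: 62.2×10 = 622 N at 3.43 m → arm 0.8007 m → τ = 498 N·m clockwise.
Wall normal N acts horizontally at the top; its moment arm is the height L sinθ = 5.37·sin76.5° = 5.222 m, counterclockwise.
Setting net torque to zero: N × 5.222 = 671.6 → N = 129 N.
ΣFx = 0: friction at the foot balances the wall's push, so f = N_wall = 129 N.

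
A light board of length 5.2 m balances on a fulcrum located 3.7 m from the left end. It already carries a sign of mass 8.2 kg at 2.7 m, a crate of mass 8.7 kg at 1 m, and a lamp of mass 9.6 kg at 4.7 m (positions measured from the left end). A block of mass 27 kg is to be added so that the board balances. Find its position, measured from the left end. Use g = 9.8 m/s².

x ≈ 4.52 m from the left end

Take moments about the fulcrum (at 3.7 m from the left end).
Sign: 8.2 × 9.8 = 80.36 N down at 2.7 m → arm 1 m, τ = 80.36 × 1 = 80.36 N·m counterclockwise.
Crate: 8.7 × 9.8 = 85.26 N down at 1 m → arm 2.7 m, τ = 85.26 × 2.7 = 230.2 N·m counterclockwise.
Lamp: 9.6 × 9.8 = 94.08 N down at 4.7 m → arm 1 m, τ = 94.08 × 1 = 94.08 N·m clockwise.
Net moment of existing loads = 216.5 N·m counterclockwise.
The block weighs 27 × 9.8 = 264.6 N and must supply an equal clockwise moment, so its lever arm about the fulcrum is 216.5 / 264.6 = 0.818 m.
That puts it at 3.7 + 0.818 = 4.52 m from the left end.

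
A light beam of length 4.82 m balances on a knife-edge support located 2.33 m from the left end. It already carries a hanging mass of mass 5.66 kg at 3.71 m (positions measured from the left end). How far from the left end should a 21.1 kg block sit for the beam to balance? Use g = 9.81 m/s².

Take moments about the knife-edge support (at 2.33 m from the left end).
Hanging mass: 5.66 × 9.81 = 55.52 N down at 3.71 m → arm 1.38 m, τ = 55.52 × 1.38 = 76.62 N·m clockwise.
Net moment of existing loads = 76.62 N·m clockwise.
The block weighs 21.1 × 9.81 = 207 N and must supply an equal counterclockwise moment, so its lever arm about the knife-edge support is 76.62 / 207 = 0.37 m.
That puts it at 2.33 − 0.37 = 1.96 m from the left end.

x ≈ 1.96 m from the left end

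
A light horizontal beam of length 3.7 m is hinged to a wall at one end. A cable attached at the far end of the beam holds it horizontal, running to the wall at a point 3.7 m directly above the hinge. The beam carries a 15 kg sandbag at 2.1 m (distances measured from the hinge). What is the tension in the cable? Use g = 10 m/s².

About the hinge:
Sandbag: 15 × 10 = 150 N down at 2.1 m → arm 2.1 m, τ = 150 × 2.1 = 315 N·m clockwise.
Total clockwise load moment = 315 N·m.
The cable tension T acts at 3.7 m; only its component perpendicular to the beam, T sinθ, produces torque. sinθ = h/√(h²+d²) = 3.7/√(3.7²+3.7²) = 0.7071.
Στ = 0 ⇒ T × 3.7 × 0.7071 = 315 ⇒ T = 315 / 2.616 = 120 N.

T ≈ 120 N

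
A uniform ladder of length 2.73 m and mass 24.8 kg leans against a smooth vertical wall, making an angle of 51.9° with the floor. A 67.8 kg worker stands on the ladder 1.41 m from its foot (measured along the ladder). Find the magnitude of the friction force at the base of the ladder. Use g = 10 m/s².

f ≈ 372 N

Taking torques about the foot of the ladder:
Ladder weight 24.8×10 = 248 N acts at 1.365 m along the ladder; its horizontal arm is 1.365·cos51.9° = 0.8423 m → τ = 208.9 N·m clockwise.
Worker: 67.8×10 = 678 N at 1.41 m → arm 0.87 m → τ = 589.9 N·m clockwise.
Wall normal N acts horizontally at the top; its moment arm is the height L sinθ = 2.73·sin51.9° = 2.148 m, counterclockwise.
Balancing moments: N × 2.148 = 798.8, giving N = 372 N.
ΣFx = 0: friction at the foot balances the wall's push, so f = N_wall = 372 N.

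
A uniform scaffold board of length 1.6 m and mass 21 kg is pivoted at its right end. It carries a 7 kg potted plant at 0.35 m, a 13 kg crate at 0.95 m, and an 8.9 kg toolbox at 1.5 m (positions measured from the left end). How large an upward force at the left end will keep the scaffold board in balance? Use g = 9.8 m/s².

Sum moments about the right end (the unknown pivot reaction has zero arm there).
Beam weight: 21 × 9.8 = 205.8 N down at 0.8 m → arm 0.8 m, τ = 205.8 × 0.8 = 164.6 N·m counterclockwise.
Potted plant: 7 × 9.8 = 68.6 N down at 0.35 m → arm 1.25 m, τ = 68.6 × 1.25 = 85.75 N·m counterclockwise.
Crate: 13 × 9.8 = 127.4 N down at 0.95 m → arm 0.65 m, τ = 127.4 × 0.65 = 82.81 N·m counterclockwise.
Toolbox: 8.9 × 9.8 = 87.22 N down at 1.5 m → arm 0.1 m, τ = 87.22 × 0.1 = 8.722 N·m counterclockwise.
Net moment of the loads = 341.9 N·m counterclockwise.
The upward force F acts at the left end, arm 1.6 m, giving F × 1.6 clockwise.
Setting net torque to zero: F × 1.6 = 341.9 → F = 341.9 / 1.6 = 214 N.

F ≈ 214 N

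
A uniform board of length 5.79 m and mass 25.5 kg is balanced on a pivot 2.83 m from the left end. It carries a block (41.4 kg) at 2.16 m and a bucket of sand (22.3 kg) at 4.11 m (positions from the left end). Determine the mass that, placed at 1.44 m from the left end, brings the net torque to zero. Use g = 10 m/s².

m ≈ 1.77 kg

Sum moments about the pivot (at 2.83 m from the left end) (the support reaction has zero arm there).
Beam weight: 25.5 × 10 = 255 N down at 2.895 m → arm 0.065 m, τ = 255 × 0.065 = 16.57 N·m clockwise.
Block: 41.4 × 10 = 414 N down at 2.16 m → arm 0.67 m, τ = 414 × 0.67 = 277.4 N·m counterclockwise.
Bucket of sand: 22.3 × 10 = 223 N down at 4.11 m → arm 1.28 m, τ = 223 × 1.28 = 285.4 N·m clockwise.
Net moment of known loads = 24.57 N·m clockwise.
An unknown mass m at 1.44 m has arm 1.39 m; its moment is m·g·1.39 counterclockwise.
Setting net torque to zero: m × 10 × 1.39 = 24.57 → m = 24.57 / (10 × 1.39) = 1.77 kg.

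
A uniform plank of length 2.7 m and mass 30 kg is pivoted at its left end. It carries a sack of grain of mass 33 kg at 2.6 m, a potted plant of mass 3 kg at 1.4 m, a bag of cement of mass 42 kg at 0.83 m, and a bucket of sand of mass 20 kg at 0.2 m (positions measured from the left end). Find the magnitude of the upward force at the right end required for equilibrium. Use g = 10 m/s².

F ≈ 627 N

Take moments about the left end.
Beam weight: 30 × 10 = 300 N down at 1.35 m → arm 1.35 m, τ = 300 × 1.35 = 405 N·m clockwise.
Sack of grain: 33 × 10 = 330 N down at 2.6 m → arm 2.6 m, τ = 330 × 2.6 = 858 N·m clockwise.
Potted plant: 3 × 10 = 30 N down at 1.4 m → arm 1.4 m, τ = 30 × 1.4 = 42 N·m clockwise.
Bag of cement: 42 × 10 = 420 N down at 0.83 m → arm 0.83 m, τ = 420 × 0.83 = 348.6 N·m clockwise.
Bucket of sand: 20 × 10 = 200 N down at 0.2 m → arm 0.2 m, τ = 200 × 0.2 = 40 N·m clockwise.
Net moment of the loads = 1694 N·m clockwise.
The upward force F acts at the right end, arm 2.7 m, giving F × 2.7 counterclockwise.
Setting net torque to zero: F × 2.7 = 1694 → F = 1694 / 2.7 = 627 N.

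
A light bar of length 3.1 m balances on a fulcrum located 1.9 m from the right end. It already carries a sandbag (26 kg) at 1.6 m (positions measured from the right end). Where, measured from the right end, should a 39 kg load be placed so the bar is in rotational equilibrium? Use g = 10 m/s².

About the fulcrum (at 1.9 m from the right end):
Sandbag: 26 × 10 = 260 N down at 1.6 m → arm 0.3 m, τ = 260 × 0.3 = 78 N·m clockwise.
Net moment of existing loads = 78 N·m clockwise.
The load weighs 39 × 10 = 390 N and must supply an equal counterclockwise moment, so its lever arm about the fulcrum is 78 / 390 = 0.2 m.
That puts it at 1.9 + 0.2 = 2.1 m from the right end.

x ≈ 2.1 m from the right end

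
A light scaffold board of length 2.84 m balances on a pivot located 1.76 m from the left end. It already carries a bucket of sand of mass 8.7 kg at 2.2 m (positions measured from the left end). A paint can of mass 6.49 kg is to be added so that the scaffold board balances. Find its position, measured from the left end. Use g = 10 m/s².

Choose the pivot (at 1.76 m from the left end) as the axis so the support reaction has zero arm there.
Bucket of sand: 8.7 × 10 = 87 N down at 2.2 m → arm 0.44 m, τ = 87 × 0.44 = 38.28 N·m clockwise.
Net moment of existing loads = 38.28 N·m clockwise.
The paint can weighs 6.49 × 10 = 64.9 N and must supply an equal counterclockwise moment, so its lever arm about the pivot is 38.28 / 64.9 = 0.59 m.
That puts it at 1.76 − 0.59 = 1.17 m from the left end.

x ≈ 1.17 m from the left end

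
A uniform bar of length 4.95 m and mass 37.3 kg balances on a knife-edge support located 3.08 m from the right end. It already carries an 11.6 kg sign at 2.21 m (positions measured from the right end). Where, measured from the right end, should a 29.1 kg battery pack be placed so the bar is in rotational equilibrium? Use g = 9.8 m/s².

x ≈ 4.2 m from the right end

About the knife-edge support (at 3.08 m from the right end):
Beam weight: 37.3 × 9.8 = 365.5 N down at 2.475 m → arm 0.605 m, τ = 365.5 × 0.605 = 221.1 N·m clockwise.
Sign: 11.6 × 9.8 = 113.7 N down at 2.21 m → arm 0.87 m, τ = 113.7 × 0.87 = 98.92 N·m clockwise.
Net moment of existing loads = 320 N·m clockwise.
The battery pack weighs 29.1 × 9.8 = 285.2 N and must supply an equal counterclockwise moment, so its lever arm about the knife-edge support is 320 / 285.2 = 1.12 m.
That puts it at 3.08 + 1.12 = 4.2 m from the right end.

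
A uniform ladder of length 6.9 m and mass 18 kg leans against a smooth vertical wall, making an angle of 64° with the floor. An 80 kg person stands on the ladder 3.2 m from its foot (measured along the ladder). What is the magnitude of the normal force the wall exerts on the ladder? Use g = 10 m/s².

Taking torques about the foot of the ladder:
Ladder weight 18×10 = 180 N acts at 3.45 m along the ladder; its horizontal arm is 3.45·cos64° = 1.512 m → τ = 272.2 N·m clockwise.
Person: 80×10 = 800 N at 3.2 m → arm 1.403 m → τ = 1122 N·m clockwise.
Wall normal N acts horizontally at the top; its moment arm is the height L sinθ = 6.9·sin64° = 6.202 m, counterclockwise.
For rotational equilibrium, N × 6.202 = 1394, so N = 225 N.

N_wall ≈ 225 N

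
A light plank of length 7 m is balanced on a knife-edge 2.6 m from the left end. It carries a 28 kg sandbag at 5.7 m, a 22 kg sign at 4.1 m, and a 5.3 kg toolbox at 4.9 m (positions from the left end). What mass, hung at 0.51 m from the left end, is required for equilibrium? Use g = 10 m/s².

Sum moments about the knife-edge (at 2.6 m from the left end) (the support reaction has zero arm there).
Sandbag: 28 × 10 = 280 N down at 5.7 m → arm 3.1 m, τ = 280 × 3.1 = 868 N·m clockwise.
Sign: 22 × 10 = 220 N down at 4.1 m → arm 1.5 m, τ = 220 × 1.5 = 330 N·m clockwise.
Toolbox: 5.3 × 10 = 53 N down at 4.9 m → arm 2.3 m, τ = 53 × 2.3 = 121.9 N·m clockwise.
Net moment of known loads = 1320 N·m clockwise.
An unknown mass m at 0.51 m has arm 2.09 m; its moment is m·g·2.09 counterclockwise.
Στ = 0 ⇒ m × 10 × 2.09 = 1320 ⇒ m = 1320 / (10 × 2.09) = 63.2 kg.

m ≈ 63.2 kg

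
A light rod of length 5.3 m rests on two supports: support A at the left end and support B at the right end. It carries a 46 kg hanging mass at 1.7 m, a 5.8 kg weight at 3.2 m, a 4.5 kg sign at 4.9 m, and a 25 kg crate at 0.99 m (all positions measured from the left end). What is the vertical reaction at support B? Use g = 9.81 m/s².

About support A:
Hanging mass: 46 × 9.81 = 451.3 N down at 1.7 m → arm 1.7 m, τ = 451.3 × 1.7 = 767.2 N·m clockwise.
Weight: 5.8 × 9.81 = 56.9 N down at 3.2 m → arm 3.2 m, τ = 56.9 × 3.2 = 182.1 N·m clockwise.
Sign: 4.5 × 9.81 = 44.15 N down at 4.9 m → arm 4.9 m, τ = 44.15 × 4.9 = 216.3 N·m clockwise.
Crate: 25 × 9.81 = 245.2 N down at 0.99 m → arm 0.99 m, τ = 245.2 × 0.99 = 242.7 N·m clockwise.
Net load moment about support A = 1408 N·m clockwise.
Reaction R at support B is upward at 5.3 m, arm 5.3 m → moment R × 5.3 counterclockwise.
Στ = 0 ⇒ R × 5.3 = 1408 ⇒ R = 266 N.

R_B ≈ 266 N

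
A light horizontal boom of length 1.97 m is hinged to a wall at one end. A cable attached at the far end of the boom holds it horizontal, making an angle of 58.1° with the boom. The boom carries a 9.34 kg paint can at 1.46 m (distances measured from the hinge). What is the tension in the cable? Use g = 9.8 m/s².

T ≈ 79.9 N

Choose the hinge as the axis so the unknown hinge reaction has zero arm there.
Paint can: 9.34 × 9.8 = 91.53 N down at 1.46 m → arm 1.46 m, τ = 91.53 × 1.46 = 133.6 N·m clockwise.
Total clockwise load moment = 133.6 N·m.
The cable tension T acts at 1.97 m; only its component perpendicular to the boom, T sinθ, produces torque. sin 58.1° = 0.849.
Στ = 0 ⇒ T × 1.97 × 0.849 = 133.6 ⇒ T = 133.6 / 1.673 = 79.9 N.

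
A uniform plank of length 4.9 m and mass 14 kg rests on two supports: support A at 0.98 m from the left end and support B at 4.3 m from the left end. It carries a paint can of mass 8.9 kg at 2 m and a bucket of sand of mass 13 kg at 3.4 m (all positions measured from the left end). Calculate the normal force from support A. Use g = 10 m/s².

Choose support B as the axis so its reaction then has zero moment arm.
Beam weight: 14 × 10 = 140 N down at 2.45 m → arm 1.85 m, τ = 140 × 1.85 = 259 N·m counterclockwise.
Paint can: 8.9 × 10 = 89 N down at 2 m → arm 2.3 m, τ = 89 × 2.3 = 204.7 N·m counterclockwise.
Bucket of sand: 13 × 10 = 130 N down at 3.4 m → arm 0.9 m, τ = 130 × 0.9 = 117 N·m counterclockwise.
Net load moment about support B = 580.7 N·m counterclockwise.
Reaction R at support A is upward at 0.98 m, arm 3.32 m → moment R × 3.32 clockwise.
Στ = 0 ⇒ R × 3.32 = 580.7 ⇒ R = 175 N.

R_A ≈ 175 N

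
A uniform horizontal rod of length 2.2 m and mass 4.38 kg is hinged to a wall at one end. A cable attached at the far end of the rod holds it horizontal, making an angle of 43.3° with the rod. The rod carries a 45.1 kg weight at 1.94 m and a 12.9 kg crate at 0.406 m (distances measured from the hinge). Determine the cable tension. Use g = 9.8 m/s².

Take moments about the hinge.
Beam weight: 4.38 × 9.8 = 42.92 N down at 1.1 m → arm 1.1 m, τ = 42.92 × 1.1 = 47.21 N·m clockwise.
Weight: 45.1 × 9.8 = 442 N down at 1.94 m → arm 1.94 m, τ = 442 × 1.94 = 857.5 N·m clockwise.
Crate: 12.9 × 9.8 = 126.4 N down at 0.406 m → arm 0.406 m, τ = 126.4 × 0.406 = 51.32 N·m clockwise.
Total clockwise load moment = 956 N·m.
The cable tension T acts at 2.2 m; only its component perpendicular to the rod, T sinθ, produces torque. sin 43.3° = 0.6858.
Setting net torque to zero: T × 2.2 × 0.6858 = 956 → T = 956 / 1.509 = 634 N.

T ≈ 634 N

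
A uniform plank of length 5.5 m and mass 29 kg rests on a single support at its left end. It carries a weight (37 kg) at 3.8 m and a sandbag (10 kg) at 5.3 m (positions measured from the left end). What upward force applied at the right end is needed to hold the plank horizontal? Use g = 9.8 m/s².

Taking torques about the left end:
Beam weight: 29 × 9.8 = 284.2 N down at 2.75 m → arm 2.75 m, τ = 284.2 × 2.75 = 781.5 N·m clockwise.
Weight: 37 × 9.8 = 362.6 N down at 3.8 m → arm 3.8 m, τ = 362.6 × 3.8 = 1378 N·m clockwise.
Sandbag: 10 × 9.8 = 98 N down at 5.3 m → arm 5.3 m, τ = 98 × 5.3 = 519.4 N·m clockwise.
Net moment of the loads = 2679 N·m clockwise.
The upward force F acts at the right end, arm 5.5 m, giving F × 5.5 counterclockwise.
For rotational equilibrium, F × 5.5 = 2679, so F = 2679 / 5.5 = 487 N.

F ≈ 487 N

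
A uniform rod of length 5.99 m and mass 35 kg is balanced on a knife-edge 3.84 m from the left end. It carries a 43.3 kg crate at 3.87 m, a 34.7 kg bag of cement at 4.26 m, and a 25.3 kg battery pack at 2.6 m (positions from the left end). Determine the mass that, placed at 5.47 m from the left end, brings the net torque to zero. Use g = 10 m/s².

Sum moments about the knife-edge (at 3.84 m from the left end) (the support reaction has zero arm there).
Beam weight: 35 × 10 = 350 N down at 2.995 m → arm 0.845 m, τ = 350 × 0.845 = 295.8 N·m counterclockwise.
Crate: 43.3 × 10 = 433 N down at 3.87 m → arm 0.03 m, τ = 433 × 0.03 = 12.99 N·m clockwise.
Bag of cement: 34.7 × 10 = 347 N down at 4.26 m → arm 0.42 m, τ = 347 × 0.42 = 145.7 N·m clockwise.
Battery pack: 25.3 × 10 = 253 N down at 2.6 m → arm 1.24 m, τ = 253 × 1.24 = 313.7 N·m counterclockwise.
Net moment of known loads = 450.8 N·m counterclockwise.
An unknown mass m at 5.47 m has arm 1.63 m; its moment is m·g·1.63 clockwise.
For rotational equilibrium, m × 10 × 1.63 = 450.8, so m = 450.8 / (10 × 1.63) = 27.7 kg.

m ≈ 27.7 kg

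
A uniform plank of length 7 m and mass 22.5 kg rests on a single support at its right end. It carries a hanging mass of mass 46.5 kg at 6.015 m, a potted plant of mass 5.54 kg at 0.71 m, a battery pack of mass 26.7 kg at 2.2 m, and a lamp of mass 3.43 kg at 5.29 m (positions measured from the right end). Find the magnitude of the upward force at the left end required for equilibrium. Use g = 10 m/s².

F ≈ 628 N

Choose the right end as the axis so the unknown pivot reaction has zero arm there.
Beam weight: 22.5 × 10 = 225 N down at 3.5 m → arm 3.5 m, τ = 225 × 3.5 = 787.5 N·m counterclockwise.
Hanging mass: 46.5 × 10 = 465 N down at 6.015 m → arm 6.015 m, τ = 465 × 6.015 = 2797 N·m counterclockwise.
Potted plant: 5.54 × 10 = 55.4 N down at 0.71 m → arm 0.71 m, τ = 55.4 × 0.71 = 39.33 N·m counterclockwise.
Battery pack: 26.7 × 10 = 267 N down at 2.2 m → arm 2.2 m, τ = 267 × 2.2 = 587.4 N·m counterclockwise.
Lamp: 3.43 × 10 = 34.3 N down at 5.29 m → arm 5.29 m, τ = 34.3 × 5.29 = 181.4 N·m counterclockwise.
Net moment of the loads = 4393 N·m counterclockwise.
The upward force F acts at the left end, arm 7 m, giving F × 7 clockwise.
For rotational equilibrium, F × 7 = 4393, so F = 4393 / 7 = 628 N.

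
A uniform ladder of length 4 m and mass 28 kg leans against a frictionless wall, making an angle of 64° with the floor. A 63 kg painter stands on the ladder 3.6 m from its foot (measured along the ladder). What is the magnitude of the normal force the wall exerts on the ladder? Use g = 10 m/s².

Take moments about the foot of the ladder.
Ladder weight 28×10 = 280 N acts at 2 m along the ladder; its horizontal arm is 2·cos64° = 0.8767 m → τ = 245.5 N·m clockwise.
Painter: 63×10 = 630 N at 3.6 m → arm 1.578 m → τ = 994.1 N·m clockwise.
Wall normal N acts horizontally at the top; its moment arm is the height L sinθ = 4·sin64° = 3.595 m, counterclockwise.
Balancing moments: N × 3.595 = 1240, giving N = 345 N.

N_wall ≈ 345 N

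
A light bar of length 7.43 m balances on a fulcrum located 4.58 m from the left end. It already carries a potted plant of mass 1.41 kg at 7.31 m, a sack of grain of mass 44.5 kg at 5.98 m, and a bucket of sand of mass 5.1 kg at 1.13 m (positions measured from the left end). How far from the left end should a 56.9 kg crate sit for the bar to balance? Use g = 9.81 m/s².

x ≈ 3.73 m from the left end

Sum moments about the fulcrum (at 4.58 m from the left end) (the support reaction has zero arm there).
Potted plant: 1.41 × 9.81 = 13.83 N down at 7.31 m → arm 2.73 m, τ = 13.83 × 2.73 = 37.76 N·m clockwise.
Sack of grain: 44.5 × 9.81 = 436.5 N down at 5.98 m → arm 1.4 m, τ = 436.5 × 1.4 = 611.1 N·m clockwise.
Bucket of sand: 5.1 × 9.81 = 50.03 N down at 1.13 m → arm 3.45 m, τ = 50.03 × 3.45 = 172.6 N·m counterclockwise.
Net moment of existing loads = 476.3 N·m clockwise.
The crate weighs 56.9 × 9.81 = 558.2 N and must supply an equal counterclockwise moment, so its lever arm about the fulcrum is 476.3 / 558.2 = 0.853 m.
That puts it at 4.58 − 0.853 = 3.73 m from the left end.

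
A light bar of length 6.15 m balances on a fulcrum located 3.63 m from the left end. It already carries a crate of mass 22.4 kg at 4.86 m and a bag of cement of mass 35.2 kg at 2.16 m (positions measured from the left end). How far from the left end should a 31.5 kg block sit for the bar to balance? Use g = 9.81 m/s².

Choose the fulcrum (at 3.63 m from the left end) as the axis so the support reaction has zero arm there.
Crate: 22.4 × 9.81 = 219.7 N down at 4.86 m → arm 1.23 m, τ = 219.7 × 1.23 = 270.2 N·m clockwise.
Bag of cement: 35.2 × 9.81 = 345.3 N down at 2.16 m → arm 1.47 m, τ = 345.3 × 1.47 = 507.6 N·m counterclockwise.
Net moment of existing loads = 237.4 N·m counterclockwise.
The block weighs 31.5 × 9.81 = 309 N and must supply an equal clockwise moment, so its lever arm about the fulcrum is 237.4 / 309 = 0.768 m.
That puts it at 3.63 + 0.768 = 4.4 m from the left end.

x ≈ 4.4 m from the left end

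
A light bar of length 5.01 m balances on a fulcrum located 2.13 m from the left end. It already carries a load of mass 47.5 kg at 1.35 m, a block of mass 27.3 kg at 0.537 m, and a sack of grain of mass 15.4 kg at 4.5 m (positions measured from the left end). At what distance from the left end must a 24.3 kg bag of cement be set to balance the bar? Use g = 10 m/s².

x ≈ 3.94 m from the left end

Taking torques about the fulcrum (at 2.13 m from the left end):
Load: 47.5 × 10 = 475 N down at 1.35 m → arm 0.78 m, τ = 475 × 0.78 = 370.5 N·m counterclockwise.
Block: 27.3 × 10 = 273 N down at 0.537 m → arm 1.593 m, τ = 273 × 1.593 = 434.9 N·m counterclockwise.
Sack of grain: 15.4 × 10 = 154 N down at 4.5 m → arm 2.37 m, τ = 154 × 2.37 = 365 N·m clockwise.
Net moment of existing loads = 440.4 N·m counterclockwise.
The bag of cement weighs 24.3 × 10 = 243 N and must supply an equal clockwise moment, so its lever arm about the fulcrum is 440.4 / 243 = 1.81 m.
That puts it at 2.13 + 1.81 = 3.94 m from the left end.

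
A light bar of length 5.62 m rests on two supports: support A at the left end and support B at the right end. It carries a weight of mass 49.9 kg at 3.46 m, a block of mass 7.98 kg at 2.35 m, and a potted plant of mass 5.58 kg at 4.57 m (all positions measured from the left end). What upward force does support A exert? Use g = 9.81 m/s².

R_A ≈ 244 N

Taking torques about support B:
Weight: 49.9 × 9.81 = 489.5 N down at 3.46 m → arm 2.16 m, τ = 489.5 × 2.16 = 1057 N·m counterclockwise.
Block: 7.98 × 9.81 = 78.28 N down at 2.35 m → arm 3.27 m, τ = 78.28 × 3.27 = 256 N·m counterclockwise.
Potted plant: 5.58 × 9.81 = 54.74 N down at 4.57 m → arm 1.05 m, τ = 54.74 × 1.05 = 57.48 N·m counterclockwise.
Net load moment about support B = 1370 N·m counterclockwise.
Reaction R at support A is upward at 0 m, arm 5.62 m → moment R × 5.62 clockwise.
Setting net torque to zero: R × 5.62 = 1370 → R = 244 N.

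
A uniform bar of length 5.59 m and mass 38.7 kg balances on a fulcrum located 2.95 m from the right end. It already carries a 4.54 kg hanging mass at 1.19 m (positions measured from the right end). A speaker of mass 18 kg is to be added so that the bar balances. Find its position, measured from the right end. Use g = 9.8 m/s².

x ≈ 3.73 m from the right end

Sum moments about the fulcrum (at 2.95 m from the right end) (the support reaction has zero arm there).
Beam weight: 38.7 × 9.8 = 379.3 N down at 2.795 m → arm 0.155 m, τ = 379.3 × 0.155 = 58.79 N·m clockwise.
Hanging mass: 4.54 × 9.8 = 44.49 N down at 1.19 m → arm 1.76 m, τ = 44.49 × 1.76 = 78.3 N·m clockwise.
Net moment of existing loads = 137.1 N·m clockwise.
The speaker weighs 18 × 9.8 = 176.4 N and must supply an equal counterclockwise moment, so its lever arm about the fulcrum is 137.1 / 176.4 = 0.777 m.
That puts it at 2.95 + 0.777 = 3.73 m from the right end.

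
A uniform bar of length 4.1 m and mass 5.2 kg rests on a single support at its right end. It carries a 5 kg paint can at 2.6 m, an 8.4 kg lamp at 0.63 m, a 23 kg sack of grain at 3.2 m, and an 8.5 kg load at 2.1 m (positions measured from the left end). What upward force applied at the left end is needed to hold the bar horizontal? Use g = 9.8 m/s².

Take moments about the right end.
Beam weight: 5.2 × 9.8 = 50.96 N down at 2.05 m → arm 2.05 m, τ = 50.96 × 2.05 = 104.5 N·m counterclockwise.
Paint can: 5 × 9.8 = 49 N down at 2.6 m → arm 1.5 m, τ = 49 × 1.5 = 73.5 N·m counterclockwise.
Lamp: 8.4 × 9.8 = 82.32 N down at 0.63 m → arm 3.47 m, τ = 82.32 × 3.47 = 285.7 N·m counterclockwise.
Sack of grain: 23 × 9.8 = 225.4 N down at 3.2 m → arm 0.9 m, τ = 225.4 × 0.9 = 202.9 N·m counterclockwise.
Load: 8.5 × 9.8 = 83.3 N down at 2.1 m → arm 2 m, τ = 83.3 × 2 = 166.6 N·m counterclockwise.
Net moment of the loads = 833.2 N·m counterclockwise.
The upward force F acts at the left end, arm 4.1 m, giving F × 4.1 clockwise.
Setting net torque to zero: F × 4.1 = 833.2 → F = 833.2 / 4.1 = 203 N.

F ≈ 203 N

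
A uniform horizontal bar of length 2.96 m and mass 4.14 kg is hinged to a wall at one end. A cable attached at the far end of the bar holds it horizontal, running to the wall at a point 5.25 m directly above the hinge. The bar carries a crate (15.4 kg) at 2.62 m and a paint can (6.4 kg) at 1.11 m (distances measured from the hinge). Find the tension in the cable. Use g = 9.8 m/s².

Take moments about the hinge.
Beam weight: 4.14 × 9.8 = 40.57 N down at 1.48 m → arm 1.48 m, τ = 40.57 × 1.48 = 60.04 N·m clockwise.
Crate: 15.4 × 9.8 = 150.9 N down at 2.62 m → arm 2.62 m, τ = 150.9 × 2.62 = 395.4 N·m clockwise.
Paint can: 6.4 × 9.8 = 62.72 N down at 1.11 m → arm 1.11 m, τ = 62.72 × 1.11 = 69.62 N·m clockwise.
Total clockwise load moment = 525.1 N·m.
The cable tension T acts at 2.96 m; only its component perpendicular to the bar, T sinθ, produces torque. sinθ = h/√(h²+d²) = 5.25/√(5.25²+2.96²) = 0.8711.
Balancing moments: T × 2.96 × 0.8711 = 525.1, giving T = 525.1 / 2.578 = 204 N.

T ≈ 204 N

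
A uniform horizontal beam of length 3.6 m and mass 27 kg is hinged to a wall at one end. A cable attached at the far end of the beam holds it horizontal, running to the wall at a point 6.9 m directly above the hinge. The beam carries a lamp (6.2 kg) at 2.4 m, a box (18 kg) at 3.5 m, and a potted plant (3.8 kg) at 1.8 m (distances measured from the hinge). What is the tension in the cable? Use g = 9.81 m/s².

T ≈ 410 N

Take moments about the hinge.
Beam weight: 27 × 9.81 = 264.9 N down at 1.8 m → arm 1.8 m, τ = 264.9 × 1.8 = 476.8 N·m clockwise.
Lamp: 6.2 × 9.81 = 60.82 N down at 2.4 m → arm 2.4 m, τ = 60.82 × 2.4 = 146 N·m clockwise.
Box: 18 × 9.81 = 176.6 N down at 3.5 m → arm 3.5 m, τ = 176.6 × 3.5 = 618.1 N·m clockwise.
Potted plant: 3.8 × 9.81 = 37.28 N down at 1.8 m → arm 1.8 m, τ = 37.28 × 1.8 = 67.1 N·m clockwise.
Total clockwise load moment = 1308 N·m.
The cable tension T acts at 3.6 m; only its component perpendicular to the beam, T sinθ, produces torque. sinθ = h/√(h²+d²) = 6.9/√(6.9²+3.6²) = 0.8866.
Balancing moments: T × 3.6 × 0.8866 = 1308, giving T = 1308 / 3.192 = 410 N.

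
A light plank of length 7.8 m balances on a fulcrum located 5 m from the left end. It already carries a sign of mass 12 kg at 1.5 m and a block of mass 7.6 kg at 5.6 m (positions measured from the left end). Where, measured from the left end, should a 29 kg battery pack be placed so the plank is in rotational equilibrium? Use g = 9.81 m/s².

x ≈ 6.29 m from the left end

Take moments about the fulcrum (at 5 m from the left end).
Sign: 12 × 9.81 = 117.7 N down at 1.5 m → arm 3.5 m, τ = 117.7 × 3.5 = 411.9 N·m counterclockwise.
Block: 7.6 × 9.81 = 74.56 N down at 5.6 m → arm 0.6 m, τ = 74.56 × 0.6 = 44.74 N·m clockwise.
Net moment of existing loads = 367.2 N·m counterclockwise.
The battery pack weighs 29 × 9.81 = 284.5 N and must supply an equal clockwise moment, so its lever arm about the fulcrum is 367.2 / 284.5 = 1.29 m.
That puts it at 5 + 1.29 = 6.29 m from the left end.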